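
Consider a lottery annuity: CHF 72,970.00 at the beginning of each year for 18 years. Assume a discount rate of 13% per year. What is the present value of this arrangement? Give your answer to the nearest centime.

This is an annuity due: 18 payments of CHF 72,970.00 at the beginning of each year.
Periodic rate r = 0.13 per year.
PV = PMT × [(1 − (1+r)^−n)/r] × (1+r) = 72,970 × [1 − (1+r)^−18] / r × (1+r) = CHF 563,991.91

CHF 563,991.91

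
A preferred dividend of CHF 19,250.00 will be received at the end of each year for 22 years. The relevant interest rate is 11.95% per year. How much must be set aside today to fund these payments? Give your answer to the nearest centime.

This is an ordinary annuity: 22 payments of CHF 19,250.00 at the end of each year.
Periodic rate r = 0.1195 per year.
PV = PMT × [(1 − (1+r)^−n)/r] = 19,250 × [1 − (1+r)^−22] / r = CHF 147,643.74

CHF 147,643.74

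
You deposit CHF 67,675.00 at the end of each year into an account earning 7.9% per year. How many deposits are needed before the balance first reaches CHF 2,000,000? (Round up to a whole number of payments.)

Periodic rate r = 0.079 per year.
Ordinary annuity FV: 2,000,000 = 67,675 × [((1+r)^n − 1)/r].
(1+r)^n = 1 + 2,000,000 × r / 67,675, so n = ln(1 + 2,000,000·r/67,675) / ln(1+r) = 15.84.
Round up to a whole number of payments: n = 16.

16 payments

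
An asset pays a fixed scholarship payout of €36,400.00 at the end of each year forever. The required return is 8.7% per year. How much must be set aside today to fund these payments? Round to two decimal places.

€418,390.80

Periodic rate r = 0.087 per year.
Level perpetuity: PV = PMT / r = 36,400 / (0.087) = €418,390.80.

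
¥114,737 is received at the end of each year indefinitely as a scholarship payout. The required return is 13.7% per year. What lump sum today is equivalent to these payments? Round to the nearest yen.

¥837,496

Periodic rate r = 0.137 per year.
Level perpetuity: PV = PMT / r = 114,737 / (0.137) = ¥837,496.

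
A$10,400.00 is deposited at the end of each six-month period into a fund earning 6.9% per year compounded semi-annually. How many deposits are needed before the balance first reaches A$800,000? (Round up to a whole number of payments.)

Periodic rate r = 0.069/2 per half-year; n is counted in half-years.
Ordinary annuity FV: 800,000 = 10,400 × [((1+r)^n − 1)/r].
(1+r)^n = 1 + 800,000 × r / 10,400, so n = ln(1 + 800,000·r/10,400) / ln(1+r) = 38.20.
Round up to a whole number of payments: n = 39.

39 payments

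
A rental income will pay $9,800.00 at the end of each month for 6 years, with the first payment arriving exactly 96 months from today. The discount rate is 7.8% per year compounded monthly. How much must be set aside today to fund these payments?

Ordinary annuity of 72 payments, first payment at period 96.
Periodic rate r = 0.078/12 per month; n is counted in months.
The ordinary-annuity PV formula values the stream one period before the first payment (period 95); discount that back 95 periods:
PV₀ = 9,800 × [1 − (1+r)^−72] / r × (1+r)^−95 = $303,722.17

$303,722.17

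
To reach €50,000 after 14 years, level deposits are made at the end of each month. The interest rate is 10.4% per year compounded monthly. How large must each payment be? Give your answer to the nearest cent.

€132.84

Level ordinary annuity; solve FV = PMT × [((1+r)^n − 1)/r] for PMT.
Periodic rate r = 0.104/12 per month; n is counted in months.
With n = 168: PMT = 50,000 / ([((1+r)^n − 1)/r]) = €132.84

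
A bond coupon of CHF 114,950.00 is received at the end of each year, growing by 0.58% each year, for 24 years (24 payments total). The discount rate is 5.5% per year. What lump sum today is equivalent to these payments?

Periodic rate r = 0.055 per year.
Growing ordinary annuity: PV = PMT₁ × [1 − ((1+g)/(1+r))^n] / (r − g) = 114,950 × [1 − ((1+0.0058)/(1+r))^24] / (r − 0.0058) = CHF 1,593,766.64.

CHF 1,593,766.64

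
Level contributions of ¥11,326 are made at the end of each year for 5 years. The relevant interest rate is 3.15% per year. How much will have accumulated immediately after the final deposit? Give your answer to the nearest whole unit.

¥60,312

This is an ordinary annuity: 5 deposits of ¥11,326 at the end of each year.
Periodic rate r = 0.0315 per year.
FV = PMT × [((1+r)^n − 1)/r] = 11,326 × [(1+r)^5 − 1] / r = ¥60,312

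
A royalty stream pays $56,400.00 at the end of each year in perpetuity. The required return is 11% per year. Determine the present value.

$512,727.27

Periodic rate r = 0.11 per year.
Level perpetuity: PV = PMT / r = 56,400 / (0.11) = $512,727.27.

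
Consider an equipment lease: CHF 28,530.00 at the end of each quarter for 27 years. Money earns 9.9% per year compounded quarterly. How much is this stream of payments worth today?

This is an ordinary annuity: 108 payments of CHF 28,530.00 at the end of each quarter.
Periodic rate r = 0.099/4 per quarter; n is counted in quarters.
PV = PMT × [(1 − (1+r)^−n)/r] = 28,530 × [1 − (1+r)^−108] / r = CHF 1,070,504.82

CHF 1,070,504.82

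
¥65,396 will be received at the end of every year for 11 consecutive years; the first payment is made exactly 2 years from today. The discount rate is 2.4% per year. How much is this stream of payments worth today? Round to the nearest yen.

¥611,033

Ordinary annuity of 11 payments, first payment at period 2.
Periodic rate r = 0.024 per year.
The ordinary-annuity PV formula values the stream one period before the first payment (period 1); discount that back 1 periods:
PV₀ = 65,396 × [1 − (1+r)^−11] / r × (1+r)^−1 = ¥611,033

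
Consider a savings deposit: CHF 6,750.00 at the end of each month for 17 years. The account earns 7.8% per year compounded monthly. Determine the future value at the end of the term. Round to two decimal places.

This is an ordinary annuity: 204 deposits of CHF 6,750.00 at the end of each month.
Periodic rate r = 0.078/12 per month; n is counted in months.
FV = PMT × [((1+r)^n − 1)/r] = 6,750 × [(1+r)^204 − 1] / r = CHF 2,855,587.16

CHF 2,855,587.16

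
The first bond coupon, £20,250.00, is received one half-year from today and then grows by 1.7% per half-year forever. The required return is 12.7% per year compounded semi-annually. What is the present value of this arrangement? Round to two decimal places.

Periodic rate r = 0.127/2 per half-year.
Growing perpetuity (Gordon): PV = PMT₁ / (r − g) = 20,250 / (r − 0.017) = £435,483.87.

£435,483.87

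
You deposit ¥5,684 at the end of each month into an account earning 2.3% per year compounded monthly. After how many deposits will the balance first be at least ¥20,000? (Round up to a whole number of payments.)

Periodic rate r = 0.023/12 per month; n is counted in months.
Ordinary annuity FV: 20,000 = 5,684 × [((1+r)^n − 1)/r].
(1+r)^n = 1 + 20,000 × r / 5,684, so n = ln(1 + 20,000·r/5,684) / ln(1+r) = 3.51.
Round up to a whole number of payments: n = 4.

4 payments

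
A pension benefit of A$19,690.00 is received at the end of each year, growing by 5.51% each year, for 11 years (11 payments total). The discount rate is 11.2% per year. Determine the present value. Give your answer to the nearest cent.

A$151,862.95

Periodic rate r = 0.112 per year.
Growing ordinary annuity: PV = PMT₁ × [1 − ((1+g)/(1+r))^n] / (r − g) = 19,690 × [1 − ((1+0.0551)/(1+r))^11] / (r − 0.0551) = A$151,862.95.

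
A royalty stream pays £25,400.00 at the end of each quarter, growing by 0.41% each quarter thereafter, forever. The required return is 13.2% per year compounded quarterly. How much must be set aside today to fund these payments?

Periodic rate r = 0.132/4 per quarter.
Growing perpetuity (Gordon): PV = PMT₁ / (r − g) = 25,400 / (r − 0.0041) = £878,892.73.

£878,892.73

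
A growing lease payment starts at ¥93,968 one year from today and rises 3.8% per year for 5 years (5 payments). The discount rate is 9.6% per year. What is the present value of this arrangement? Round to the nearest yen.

¥385,652

Periodic rate r = 0.096 per year.
Growing ordinary annuity: PV = PMT₁ × [1 − ((1+g)/(1+r))^n] / (r − g) = 93,968 × [1 − ((1+0.038)/(1+r))^5] / (r − 0.038) = ¥385,652.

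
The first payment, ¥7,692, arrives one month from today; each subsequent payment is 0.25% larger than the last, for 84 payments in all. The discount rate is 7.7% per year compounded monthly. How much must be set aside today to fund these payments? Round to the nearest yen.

Periodic rate r = 0.077/12 per month; n is counted in months.
Growing ordinary annuity: PV = PMT₁ × [1 − ((1+g)/(1+r))^n] / (r − g) = 7,692 × [1 − ((1+0.0025)/(1+r))^84] / (r − 0.0025) = ¥548,532.

¥548,532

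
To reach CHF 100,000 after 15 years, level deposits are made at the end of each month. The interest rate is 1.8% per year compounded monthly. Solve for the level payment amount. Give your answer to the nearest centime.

CHF 484.34

Level ordinary annuity; solve FV = PMT × [((1+r)^n − 1)/r] for PMT.
Periodic rate r = 0.018/12 per month; n is counted in months.
With n = 180: PMT = 100,000 / ([((1+r)^n − 1)/r]) = CHF 484.34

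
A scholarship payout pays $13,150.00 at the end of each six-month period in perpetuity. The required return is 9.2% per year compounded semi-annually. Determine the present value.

$285,869.57

Periodic rate r = 0.092/2 per half-year.
Level perpetuity: PV = PMT / r = 13,150 / (0.092/2) = $285,869.57.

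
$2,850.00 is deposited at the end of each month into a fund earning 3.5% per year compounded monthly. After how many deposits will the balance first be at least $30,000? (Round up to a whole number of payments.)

11 payments

Periodic rate r = 0.035/12 per month; n is counted in months.
Ordinary annuity FV: 30,000 = 2,850 × [((1+r)^n − 1)/r].
(1+r)^n = 1 + 30,000 × r / 2,850, so n = ln(1 + 30,000·r/2,850) / ln(1+r) = 10.38.
Round up to a whole number of payments: n = 11.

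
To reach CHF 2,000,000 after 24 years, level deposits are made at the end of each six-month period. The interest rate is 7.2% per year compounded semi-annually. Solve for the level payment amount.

Level ordinary annuity; solve FV = PMT × [((1+r)^n − 1)/r] for PMT.
Periodic rate r = 0.072/2 per half-year; n is counted in half-years.
With n = 48: PMT = 2,000,000 / ([((1+r)^n − 1)/r]) = CHF 16,140.06

CHF 16,140.06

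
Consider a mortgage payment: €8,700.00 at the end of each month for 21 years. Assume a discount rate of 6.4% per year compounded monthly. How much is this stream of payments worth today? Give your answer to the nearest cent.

This is an ordinary annuity: 252 payments of €8,700.00 at the end of each month.
Periodic rate r = 0.064/12 per month; n is counted in months.
PV = PMT × [(1 − (1+r)^−n)/r] = 8,700 × [1 − (1+r)^−252] / r = €1,204,297.32

€1,204,297.32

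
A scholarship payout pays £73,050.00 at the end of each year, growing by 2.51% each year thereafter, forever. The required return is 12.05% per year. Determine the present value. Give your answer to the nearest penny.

Periodic rate r = 0.1205 per year.
Growing perpetuity (Gordon): PV = PMT₁ / (r − g) = 73,050 / (r − 0.0251) = £765,723.27.

£765,723.27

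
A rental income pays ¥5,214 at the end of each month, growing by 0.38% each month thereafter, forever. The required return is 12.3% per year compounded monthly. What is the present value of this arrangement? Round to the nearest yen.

¥808,372

Periodic rate r = 0.123/12 per month.
Growing perpetuity (Gordon): PV = PMT₁ / (r − g) = 5,214 / (r − 0.0038) = ¥808,372.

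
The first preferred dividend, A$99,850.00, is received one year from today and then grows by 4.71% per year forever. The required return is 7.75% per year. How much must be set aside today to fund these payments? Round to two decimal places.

Periodic rate r = 0.0775 per year.
Growing perpetuity (Gordon): PV = PMT₁ / (r − g) = 99,850 / (r − 0.0471) = A$3,284,539.47.

A$3,284,539.47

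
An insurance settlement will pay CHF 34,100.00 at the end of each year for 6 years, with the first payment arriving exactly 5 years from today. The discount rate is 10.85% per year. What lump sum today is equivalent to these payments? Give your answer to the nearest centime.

Ordinary annuity of 6 payments, first payment at period 5.
Periodic rate r = 0.1085 per year.
The ordinary-annuity PV formula values the stream one period before the first payment (period 4); discount that back 4 periods:
PV₀ = 34,100 × [1 − (1+r)^−6] / r × (1+r)^−4 = CHF 95,959.11

CHF 95,959.11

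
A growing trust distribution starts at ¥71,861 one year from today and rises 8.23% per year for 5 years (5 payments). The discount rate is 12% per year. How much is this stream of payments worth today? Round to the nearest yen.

Periodic rate r = 0.12 per year.
Growing ordinary annuity: PV = PMT₁ × [1 − ((1+g)/(1+r))^n] / (r − g) = 71,861 × [1 − ((1+0.0823)/(1+r))^5] / (r − 0.0823) = ¥299,926.

¥299,926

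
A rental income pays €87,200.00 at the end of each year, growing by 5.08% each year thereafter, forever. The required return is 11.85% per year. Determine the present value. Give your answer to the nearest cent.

Periodic rate r = 0.1185 per year.
Growing perpetuity (Gordon): PV = PMT₁ / (r − g) = 87,200 / (r − 0.0508) = €1,288,035.45.

€1,288,035.45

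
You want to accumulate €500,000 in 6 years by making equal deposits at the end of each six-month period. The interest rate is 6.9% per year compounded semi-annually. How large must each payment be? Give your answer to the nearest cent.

€34,339.83

Level ordinary annuity; solve FV = PMT × [((1+r)^n − 1)/r] for PMT.
Periodic rate r = 0.069/2 per half-year; n is counted in half-years.
With n = 12: PMT = 500,000 / ([((1+r)^n − 1)/r]) = €34,339.83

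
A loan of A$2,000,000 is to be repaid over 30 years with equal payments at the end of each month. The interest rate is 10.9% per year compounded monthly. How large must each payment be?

Level ordinary annuity; solve PV = PMT × [(1 − (1+r)^−n)/r] for PMT.
Periodic rate r = 0.109/12 per month; n is counted in months.
With n = 360: PMT = 2,000,000 / ([(1 − (1+r)^−n)/r]) = A$18,895.50

A$18,895.50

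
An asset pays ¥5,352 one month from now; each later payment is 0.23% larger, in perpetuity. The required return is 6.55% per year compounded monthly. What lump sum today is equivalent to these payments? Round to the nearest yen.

¥1,694,565

Periodic rate r = 0.0655/12 per month.
Growing perpetuity (Gordon): PV = PMT₁ / (r − g) = 5,352 / (r − 0.0023) = ¥1,694,565.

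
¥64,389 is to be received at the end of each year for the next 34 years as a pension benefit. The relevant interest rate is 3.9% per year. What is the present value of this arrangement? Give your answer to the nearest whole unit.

¥1,201,408

This is an ordinary annuity: 34 payments of ¥64,389 at the end of each year.
Periodic rate r = 0.039 per year.
PV = PMT × [(1 − (1+r)^−n)/r] = 64,389 × [1 − (1+r)^−34] / r = ¥1,201,408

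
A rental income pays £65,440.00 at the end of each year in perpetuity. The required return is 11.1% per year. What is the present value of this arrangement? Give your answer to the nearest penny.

Periodic rate r = 0.111 per year.
Level perpetuity: PV = PMT / r = 65,440 / (0.111) = £589,549.55.

£589,549.55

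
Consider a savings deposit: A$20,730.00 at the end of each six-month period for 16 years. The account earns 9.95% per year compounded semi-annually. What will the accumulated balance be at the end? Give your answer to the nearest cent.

This is an ordinary annuity: 32 deposits of A$20,730.00 at the end of each six-month period.
Periodic rate r = 0.0995/2 per half-year; n is counted in half-years.
FV = PMT × [((1+r)^n − 1)/r] = 20,730 × [(1+r)^32 − 1] / r = A$1,553,716.96

A$1,553,716.96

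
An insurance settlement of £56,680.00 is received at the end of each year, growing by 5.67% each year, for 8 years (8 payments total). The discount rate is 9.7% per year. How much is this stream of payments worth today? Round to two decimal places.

£363,929.12

Periodic rate r = 0.097 per year.
Growing ordinary annuity: PV = PMT₁ × [1 − ((1+g)/(1+r))^n] / (r − g) = 56,680 × [1 − ((1+0.0567)/(1+r))^8] / (r − 0.0567) = £363,929.12.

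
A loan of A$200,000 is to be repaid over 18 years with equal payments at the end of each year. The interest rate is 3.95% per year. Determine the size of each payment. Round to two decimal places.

A$15,734.53

Level ordinary annuity; solve PV = PMT × [(1 − (1+r)^−n)/r] for PMT.
Periodic rate r = 0.0395 per year.
With n = 18: PMT = 200,000 / ([(1 − (1+r)^−n)/r]) = A$15,734.53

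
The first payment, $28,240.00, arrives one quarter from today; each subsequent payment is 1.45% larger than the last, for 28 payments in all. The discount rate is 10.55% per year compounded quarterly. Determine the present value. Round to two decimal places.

Periodic rate r = 0.1055/4 per quarter; n is counted in quarters.
Growing ordinary annuity: PV = PMT₁ × [1 − ((1+g)/(1+r))^n] / (r − g) = 28,240 × [1 − ((1+0.0145)/(1+r))^28] / (r − 0.0145) = $661,309.28.

$661,309.28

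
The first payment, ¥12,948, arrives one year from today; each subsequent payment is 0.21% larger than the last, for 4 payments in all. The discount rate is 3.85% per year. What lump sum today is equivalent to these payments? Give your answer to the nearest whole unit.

¥47,311

Periodic rate r = 0.0385 per year.
Growing ordinary annuity: PV = PMT₁ × [1 − ((1+g)/(1+r))^n] / (r − g) = 12,948 × [1 − ((1+0.0021)/(1+r))^4] / (r − 0.0021) = ¥47,311.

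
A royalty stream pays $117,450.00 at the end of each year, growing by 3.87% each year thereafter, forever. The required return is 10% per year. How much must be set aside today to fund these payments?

Periodic rate r = 0.1 per year.
Growing perpetuity (Gordon): PV = PMT₁ / (r − g) = 117,450 / (r − 0.0387) = $1,915,986.95.

$1,915,986.95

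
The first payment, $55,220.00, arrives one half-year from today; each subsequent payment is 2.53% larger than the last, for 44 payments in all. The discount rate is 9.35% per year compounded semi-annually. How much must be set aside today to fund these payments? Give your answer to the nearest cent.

$1,539,167.78

Periodic rate r = 0.0935/2 per half-year; n is counted in half-years.
Growing ordinary annuity: PV = PMT₁ × [1 − ((1+g)/(1+r))^n] / (r − g) = 55,220 × [1 − ((1+0.0253)/(1+r))^44] / (r − 0.0253) = $1,539,167.78.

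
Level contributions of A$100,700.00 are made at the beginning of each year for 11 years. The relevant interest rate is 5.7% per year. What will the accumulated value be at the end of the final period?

This is an annuity due: 11 deposits of A$100,700.00 at the beginning of each year.
Periodic rate r = 0.057 per year.
FV = PMT × [((1+r)^n − 1)/r] × (1+r) = 100,700 × [(1+r)^11 − 1] / r × (1+r) = A$1,568,643.68

A$1,568,643.68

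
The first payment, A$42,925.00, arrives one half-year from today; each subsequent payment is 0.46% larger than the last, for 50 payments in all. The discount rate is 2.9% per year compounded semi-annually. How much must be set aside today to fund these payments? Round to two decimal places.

A$1,680,450.75

Periodic rate r = 0.029/2 per half-year; n is counted in half-years.
Growing ordinary annuity: PV = PMT₁ × [1 − ((1+g)/(1+r))^n] / (r − g) = 42,925 × [1 − ((1+0.0046)/(1+r))^50] / (r − 0.0046) = A$1,680,450.75.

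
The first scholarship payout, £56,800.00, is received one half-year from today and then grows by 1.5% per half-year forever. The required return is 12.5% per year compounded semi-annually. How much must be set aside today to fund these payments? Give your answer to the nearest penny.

£1,195,789.47

Periodic rate r = 0.125/2 per half-year.
Growing perpetuity (Gordon): PV = PMT₁ / (r − g) = 56,800 / (r − 0.015) = £1,195,789.47.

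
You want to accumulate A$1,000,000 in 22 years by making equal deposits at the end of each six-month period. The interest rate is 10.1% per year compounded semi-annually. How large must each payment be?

A$6,525.99

Level ordinary annuity; solve FV = PMT × [((1+r)^n − 1)/r] for PMT.
Periodic rate r = 0.101/2 per half-year; n is counted in half-years.
With n = 44: PMT = 1,000,000 / ([((1+r)^n − 1)/r]) = A$6,525.99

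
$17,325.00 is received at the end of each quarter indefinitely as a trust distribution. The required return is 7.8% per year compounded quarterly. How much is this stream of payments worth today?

Periodic rate r = 0.078/4 per quarter.
Level perpetuity: PV = PMT / r = 17,325 / (0.078/4) = $888,461.54.

$888,461.54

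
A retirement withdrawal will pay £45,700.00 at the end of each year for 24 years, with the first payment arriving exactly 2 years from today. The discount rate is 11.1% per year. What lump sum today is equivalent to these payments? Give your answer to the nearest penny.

Ordinary annuity of 24 payments, first payment at period 2.
Periodic rate r = 0.111 per year.
The ordinary-annuity PV formula values the stream one period before the first payment (period 1); discount that back 1 periods:
PV₀ = 45,700 × [1 − (1+r)^−24] / r × (1+r)^−1 = £340,946.91

£340,946.91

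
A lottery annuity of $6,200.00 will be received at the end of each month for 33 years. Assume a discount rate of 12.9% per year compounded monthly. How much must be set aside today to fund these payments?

$568,387.04

This is an ordinary annuity: 396 payments of $6,200.00 at the end of each month.
Periodic rate r = 0.129/12 per month; n is counted in months.
PV = PMT × [(1 − (1+r)^−n)/r] = 6,200 × [1 − (1+r)^−396] / r = $568,387.04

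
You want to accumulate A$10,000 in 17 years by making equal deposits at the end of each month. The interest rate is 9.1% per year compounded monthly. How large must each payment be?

A$20.66

Level ordinary annuity; solve FV = PMT × [((1+r)^n − 1)/r] for PMT.
Periodic rate r = 0.091/12 per month; n is counted in months.
With n = 204: PMT = 10,000 / ([((1+r)^n − 1)/r]) = A$20.66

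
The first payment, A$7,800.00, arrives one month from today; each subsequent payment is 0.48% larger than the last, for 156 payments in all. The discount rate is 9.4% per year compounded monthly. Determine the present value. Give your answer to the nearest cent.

Periodic rate r = 0.094/12 per month; n is counted in months.
Growing ordinary annuity: PV = PMT₁ × [1 − ((1+g)/(1+r))^n] / (r − g) = 7,800 × [1 − ((1+0.0048)/(1+r))^156] / (r − 0.0048) = A$964,649.60.

A$964,649.60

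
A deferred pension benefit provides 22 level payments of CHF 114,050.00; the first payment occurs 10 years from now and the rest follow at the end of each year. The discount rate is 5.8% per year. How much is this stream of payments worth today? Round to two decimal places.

Ordinary annuity of 22 payments, first payment at period 10.
Periodic rate r = 0.058 per year.
The ordinary-annuity PV formula values the stream one period before the first payment (period 9); discount that back 9 periods:
PV₀ = 114,050 × [1 − (1+r)^−22] / r × (1+r)^−9 = CHF 841,387.56

CHF 841,387.56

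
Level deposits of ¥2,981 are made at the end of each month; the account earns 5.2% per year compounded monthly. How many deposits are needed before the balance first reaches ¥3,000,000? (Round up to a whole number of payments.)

Periodic rate r = 0.052/12 per month; n is counted in months.
Ordinary annuity FV: 3,000,000 = 2,981 × [((1+r)^n − 1)/r].
(1+r)^n = 1 + 3,000,000 × r / 2,981, so n = ln(1 + 3,000,000·r/2,981) / ln(1+r) = 388.33.
Round up to a whole number of payments: n = 389.

389 payments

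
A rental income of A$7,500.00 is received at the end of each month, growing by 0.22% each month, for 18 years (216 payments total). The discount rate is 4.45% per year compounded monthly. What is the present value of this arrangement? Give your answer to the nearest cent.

A$1,379,124.91

Periodic rate r = 0.0445/12 per month; n is counted in months.
Growing ordinary annuity: PV = PMT₁ × [1 − ((1+g)/(1+r))^n] / (r − g) = 7,500 × [1 − ((1+0.0022)/(1+r))^216] / (r − 0.0022) = A$1,379,124.91.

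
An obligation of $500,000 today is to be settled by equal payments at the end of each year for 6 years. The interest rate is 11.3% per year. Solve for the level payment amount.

Level ordinary annuity; solve PV = PMT × [(1 − (1+r)^−n)/r] for PMT.
Periodic rate r = 0.113 per year.
With n = 6: PMT = 500,000 / ([(1 − (1+r)^−n)/r]) = $119,211.49

$119,211.49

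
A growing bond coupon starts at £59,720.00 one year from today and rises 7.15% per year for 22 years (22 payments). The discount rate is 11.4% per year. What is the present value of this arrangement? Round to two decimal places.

Periodic rate r = 0.114 per year.
Growing ordinary annuity: PV = PMT₁ × [1 − ((1+g)/(1+r))^n] / (r − g) = 59,720 × [1 − ((1+0.0715)/(1+r))^22] / (r − 0.0715) = £808,024.97.

£808,024.97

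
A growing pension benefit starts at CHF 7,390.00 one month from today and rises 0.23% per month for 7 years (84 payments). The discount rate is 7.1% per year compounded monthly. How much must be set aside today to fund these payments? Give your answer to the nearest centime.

CHF 533,456.93

Periodic rate r = 0.071/12 per month; n is counted in months.
Growing ordinary annuity: PV = PMT₁ × [1 − ((1+g)/(1+r))^n] / (r − g) = 7,390 × [1 − ((1+0.0023)/(1+r))^84] / (r − 0.0023) = CHF 533,456.93.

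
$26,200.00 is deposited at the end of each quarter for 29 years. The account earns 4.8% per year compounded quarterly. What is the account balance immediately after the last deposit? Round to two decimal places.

This is an ordinary annuity: 116 deposits of $26,200.00 at the end of each quarter.
Periodic rate r = 0.048/4 per quarter; n is counted in quarters.
FV = PMT × [((1+r)^n − 1)/r] = 26,200 × [(1+r)^116 − 1] / r = $6,527,495.82

$6,527,495.82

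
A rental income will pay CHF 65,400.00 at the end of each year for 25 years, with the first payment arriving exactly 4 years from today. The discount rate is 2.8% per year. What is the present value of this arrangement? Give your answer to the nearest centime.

CHF 1,072,025.00

Ordinary annuity of 25 payments, first payment at period 4.
Periodic rate r = 0.028 per year.
The ordinary-annuity PV formula values the stream one period before the first payment (period 3); discount that back 3 periods:
PV₀ = 65,400 × [1 − (1+r)^−25] / r × (1+r)^−3 = CHF 1,072,025.00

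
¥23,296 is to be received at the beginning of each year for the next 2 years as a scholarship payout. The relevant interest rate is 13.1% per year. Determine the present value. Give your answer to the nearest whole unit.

¥43,894

This is an annuity due: 2 payments of ¥23,296 at the beginning of each year.
Periodic rate r = 0.131 per year.
PV = PMT × [(1 − (1+r)^−n)/r] × (1+r) = 23,296 × [1 − (1+r)^−2] / r × (1+r) = ¥43,894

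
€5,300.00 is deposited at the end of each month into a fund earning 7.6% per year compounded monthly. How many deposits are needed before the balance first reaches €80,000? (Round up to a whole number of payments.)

Periodic rate r = 0.076/12 per month; n is counted in months.
Ordinary annuity FV: 80,000 = 5,300 × [((1+r)^n − 1)/r].
(1+r)^n = 1 + 80,000 × r / 5,300, so n = ln(1 + 80,000·r/5,300) / ln(1+r) = 14.46.
Round up to a whole number of payments: n = 15.

15 payments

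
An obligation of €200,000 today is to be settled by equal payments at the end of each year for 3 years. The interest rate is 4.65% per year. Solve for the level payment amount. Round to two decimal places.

€72,960.57

Level ordinary annuity; solve PV = PMT × [(1 − (1+r)^−n)/r] for PMT.
Periodic rate r = 0.0465 per year.
With n = 3: PMT = 200,000 / ([(1 − (1+r)^−n)/r]) = €72,960.57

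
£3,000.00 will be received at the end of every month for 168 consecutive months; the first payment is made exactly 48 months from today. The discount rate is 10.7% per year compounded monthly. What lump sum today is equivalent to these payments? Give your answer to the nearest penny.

£171,784.67

Ordinary annuity of 168 payments, first payment at period 48.
Periodic rate r = 0.107/12 per month; n is counted in months.
The ordinary-annuity PV formula values the stream one period before the first payment (period 47); discount that back 47 periods:
PV₀ = 3,000 × [1 − (1+r)^−168] / r × (1+r)^−47 = £171,784.67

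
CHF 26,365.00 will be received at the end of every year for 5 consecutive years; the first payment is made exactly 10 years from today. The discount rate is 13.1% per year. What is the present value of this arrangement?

Ordinary annuity of 5 payments, first payment at period 10.
Periodic rate r = 0.131 per year.
The ordinary-annuity PV formula values the stream one period before the first payment (period 9); discount that back 9 periods:
PV₀ = 26,365 × [1 − (1+r)^−5] / r × (1+r)^−9 = CHF 30,549.66

CHF 30,549.66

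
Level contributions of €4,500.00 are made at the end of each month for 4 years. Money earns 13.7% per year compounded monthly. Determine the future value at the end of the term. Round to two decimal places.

This is an ordinary annuity: 48 deposits of €4,500.00 at the end of each month.
Periodic rate r = 0.137/12 per month; n is counted in months.
FV = PMT × [((1+r)^n − 1)/r] = 4,500 × [(1+r)^48 − 1] / r = €285,540.99

€285,540.99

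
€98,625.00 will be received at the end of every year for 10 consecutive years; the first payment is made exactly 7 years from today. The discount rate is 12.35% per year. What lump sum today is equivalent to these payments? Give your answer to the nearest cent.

Ordinary annuity of 10 payments, first payment at period 7.
Periodic rate r = 0.1235 per year.
The ordinary-annuity PV formula values the stream one period before the first payment (period 6); discount that back 6 periods:
PV₀ = 98,625 × [1 − (1+r)^−10] / r × (1+r)^−6 = €273,160.59

€273,160.59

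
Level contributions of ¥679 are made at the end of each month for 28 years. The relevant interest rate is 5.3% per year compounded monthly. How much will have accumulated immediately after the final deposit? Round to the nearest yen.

¥522,112

This is an ordinary annuity: 336 deposits of ¥679 at the end of each month.
Periodic rate r = 0.053/12 per month; n is counted in months.
FV = PMT × [((1+r)^n − 1)/r] = 679 × [(1+r)^336 − 1] / r = ¥522,112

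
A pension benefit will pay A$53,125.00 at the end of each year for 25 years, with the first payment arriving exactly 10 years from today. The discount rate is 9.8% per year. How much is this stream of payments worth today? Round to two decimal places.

Ordinary annuity of 25 payments, first payment at period 10.
Periodic rate r = 0.098 per year.
The ordinary-annuity PV formula values the stream one period before the first payment (period 9); discount that back 9 periods:
PV₀ = 53,125 × [1 − (1+r)^−25] / r × (1+r)^−9 = A$211,123.07

A$211,123.07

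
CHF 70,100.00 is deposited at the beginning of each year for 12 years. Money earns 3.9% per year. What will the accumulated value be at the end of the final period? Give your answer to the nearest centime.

CHF 1,088,131.28

This is an annuity due: 12 deposits of CHF 70,100.00 at the beginning of each year.
Periodic rate r = 0.039 per year.
FV = PMT × [((1+r)^n − 1)/r] × (1+r) = 70,100 × [(1+r)^12 − 1] / r × (1+r) = CHF 1,088,131.28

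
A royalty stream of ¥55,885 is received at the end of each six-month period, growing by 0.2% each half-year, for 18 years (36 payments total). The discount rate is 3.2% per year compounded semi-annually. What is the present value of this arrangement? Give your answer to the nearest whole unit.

¥1,569,465

Periodic rate r = 0.032/2 per half-year; n is counted in half-years.
Growing ordinary annuity: PV = PMT₁ × [1 − ((1+g)/(1+r))^n] / (r − g) = 55,885 × [1 − ((1+0.002)/(1+r))^36] / (r − 0.002) = ¥1,569,465.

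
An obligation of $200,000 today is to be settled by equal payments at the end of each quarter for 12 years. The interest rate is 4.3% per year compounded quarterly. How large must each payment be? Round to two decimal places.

$5,355.58

Level ordinary annuity; solve PV = PMT × [(1 − (1+r)^−n)/r] for PMT.
Periodic rate r = 0.043/4 per quarter; n is counted in quarters.
With n = 48: PMT = 200,000 / ([(1 − (1+r)^−n)/r]) = $5,355.58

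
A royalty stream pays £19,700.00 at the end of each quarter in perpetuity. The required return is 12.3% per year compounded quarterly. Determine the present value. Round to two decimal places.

£640,650.41

Periodic rate r = 0.123/4 per quarter.
Level perpetuity: PV = PMT / r = 19,700 / (0.123/4) = £640,650.41.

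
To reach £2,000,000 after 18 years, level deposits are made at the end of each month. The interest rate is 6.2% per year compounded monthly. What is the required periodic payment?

Level ordinary annuity; solve FV = PMT × [((1+r)^n − 1)/r] for PMT.
Periodic rate r = 0.062/12 per month; n is counted in months.
With n = 216: PMT = 2,000,000 / ([((1+r)^n − 1)/r]) = £5,055.79

£5,055.79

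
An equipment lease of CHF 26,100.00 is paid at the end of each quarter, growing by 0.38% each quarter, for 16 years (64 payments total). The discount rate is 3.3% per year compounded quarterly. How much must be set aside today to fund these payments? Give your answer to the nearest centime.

CHF 1,446,067.02

Periodic rate r = 0.033/4 per quarter; n is counted in quarters.
Growing ordinary annuity: PV = PMT₁ × [1 − ((1+g)/(1+r))^n] / (r − g) = 26,100 × [1 − ((1+0.0038)/(1+r))^64] / (r − 0.0038) = CHF 1,446,067.02.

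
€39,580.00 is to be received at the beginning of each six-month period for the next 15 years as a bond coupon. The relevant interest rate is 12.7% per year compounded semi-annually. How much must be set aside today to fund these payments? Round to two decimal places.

This is an annuity due: 30 payments of €39,580.00 at the beginning of each six-month period.
Periodic rate r = 0.127/2 per half-year; n is counted in half-years.
PV = PMT × [(1 − (1+r)^−n)/r] × (1+r) = 39,580 × [1 − (1+r)^−30] / r × (1+r) = €558,339.33

€558,339.33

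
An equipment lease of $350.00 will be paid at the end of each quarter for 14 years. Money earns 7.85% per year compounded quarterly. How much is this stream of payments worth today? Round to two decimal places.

This is an ordinary annuity: 56 payments of $350.00 at the end of each quarter.
Periodic rate r = 0.0785/4 per quarter; n is counted in quarters.
PV = PMT × [(1 − (1+r)^−n)/r] = 350 × [1 − (1+r)^−56] / r = $11,828.31

$11,828.31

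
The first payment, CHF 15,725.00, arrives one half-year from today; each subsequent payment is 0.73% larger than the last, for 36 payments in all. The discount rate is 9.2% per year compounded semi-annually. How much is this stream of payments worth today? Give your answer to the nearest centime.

CHF 301,748.72

Periodic rate r = 0.092/2 per half-year; n is counted in half-years.
Growing ordinary annuity: PV = PMT₁ × [1 − ((1+g)/(1+r))^n] / (r − g) = 15,725 × [1 − ((1+0.0073)/(1+r))^36] / (r − 0.0073) = CHF 301,748.72.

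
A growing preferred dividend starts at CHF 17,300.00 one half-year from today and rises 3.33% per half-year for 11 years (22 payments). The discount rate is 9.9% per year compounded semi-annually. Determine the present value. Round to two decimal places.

Periodic rate r = 0.099/2 per half-year; n is counted in half-years.
Growing ordinary annuity: PV = PMT₁ × [1 − ((1+g)/(1+r))^n] / (r − g) = 17,300 × [1 − ((1+0.0333)/(1+r))^22] / (r − 0.0333) = CHF 309,500.42.

CHF 309,500.42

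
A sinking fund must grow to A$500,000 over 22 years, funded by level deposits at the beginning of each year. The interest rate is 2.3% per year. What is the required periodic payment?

Level annuity due; solve FV = PMT × [((1+r)^n − 1)/r] × (1+r) for PMT.
Periodic rate r = 0.023 per year.
With n = 22: PMT = 500,000 / ([((1+r)^n − 1)/r] × (1+r)) = A$17,316.80

A$17,316.80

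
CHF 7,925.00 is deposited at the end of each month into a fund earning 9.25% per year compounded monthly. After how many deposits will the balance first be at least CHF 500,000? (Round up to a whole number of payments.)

Periodic rate r = 0.0925/12 per month; n is counted in months.
Ordinary annuity FV: 500,000 = 7,925 × [((1+r)^n − 1)/r].
(1+r)^n = 1 + 500,000 × r / 7,925, so n = ln(1 + 500,000·r/7,925) / ln(1+r) = 51.61.
Round up to a whole number of payments: n = 52.

52 payments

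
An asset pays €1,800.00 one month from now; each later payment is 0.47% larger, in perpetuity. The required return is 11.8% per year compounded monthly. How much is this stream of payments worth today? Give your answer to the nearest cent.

€350,649.35

Periodic rate r = 0.118/12 per month.
Growing perpetuity (Gordon): PV = PMT₁ / (r − g) = 1,800 / (r − 0.0047) = €350,649.35.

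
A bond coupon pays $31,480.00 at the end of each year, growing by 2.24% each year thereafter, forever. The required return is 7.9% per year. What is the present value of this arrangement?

Periodic rate r = 0.079 per year.
Growing perpetuity (Gordon): PV = PMT₁ / (r − g) = 31,480 / (r − 0.0224) = $556,183.75.

$556,183.75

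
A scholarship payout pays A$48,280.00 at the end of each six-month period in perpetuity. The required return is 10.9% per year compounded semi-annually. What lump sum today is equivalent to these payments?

A$885,871.56

Periodic rate r = 0.109/2 per half-year.
Level perpetuity: PV = PMT / r = 48,280 / (0.109/2) = A$885,871.56.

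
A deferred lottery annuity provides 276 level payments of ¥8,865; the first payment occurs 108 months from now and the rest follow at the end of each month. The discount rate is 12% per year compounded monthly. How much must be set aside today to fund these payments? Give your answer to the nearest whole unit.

Ordinary annuity of 276 payments, first payment at period 108.
Periodic rate r = 0.12/12 per month; n is counted in months.
The ordinary-annuity PV formula values the stream one period before the first payment (period 107); discount that back 107 periods:
PV₀ = 8,865 × [1 − (1+r)^−276] / r × (1+r)^−107 = ¥286,082

¥286,082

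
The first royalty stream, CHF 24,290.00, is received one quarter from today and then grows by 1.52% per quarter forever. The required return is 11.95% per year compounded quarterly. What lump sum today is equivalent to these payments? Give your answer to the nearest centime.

Periodic rate r = 0.1195/4 per quarter.
Growing perpetuity (Gordon): PV = PMT₁ / (r − g) = 24,290 / (r − 0.0152) = CHF 1,655,195.91.

CHF 1,655,195.91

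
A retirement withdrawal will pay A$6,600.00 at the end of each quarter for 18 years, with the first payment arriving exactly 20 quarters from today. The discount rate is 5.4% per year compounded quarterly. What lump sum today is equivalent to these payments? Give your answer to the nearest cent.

Ordinary annuity of 72 payments, first payment at period 20.
Periodic rate r = 0.054/4 per quarter; n is counted in quarters.
The ordinary-annuity PV formula values the stream one period before the first payment (period 19); discount that back 19 periods:
PV₀ = 6,600 × [1 − (1+r)^−72] / r × (1+r)^−19 = A$234,635.76

A$234,635.76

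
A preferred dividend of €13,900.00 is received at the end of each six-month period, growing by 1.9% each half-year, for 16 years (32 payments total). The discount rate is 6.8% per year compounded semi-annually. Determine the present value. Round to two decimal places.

€346,115.92

Periodic rate r = 0.068/2 per half-year; n is counted in half-years.
Growing ordinary annuity: PV = PMT₁ × [1 − ((1+g)/(1+r))^n] / (r − g) = 13,900 × [1 − ((1+0.019)/(1+r))^32] / (r − 0.019) = €346,115.92.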